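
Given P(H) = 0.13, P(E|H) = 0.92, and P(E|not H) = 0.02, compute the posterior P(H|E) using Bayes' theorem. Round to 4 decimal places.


By Bayes' theorem: P(H|E) = P(E|H)*P(H) / P(E)
P(E) = P(E|H)*P(H) + P(E|not H)*P(not H)
P(E) = 0.92*0.13 + 0.02*0.87 = 0.137
P(H|E) = 0.92*0.13 / 0.137 = 0.873

0.873


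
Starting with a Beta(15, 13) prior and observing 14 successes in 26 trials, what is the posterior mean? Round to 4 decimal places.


Posterior parameters: alpha = 15 + 14 = 29
beta = 13 + 12 = 25
Posterior mean = alpha / (alpha + beta) = 29 / 54
= 0.537

0.537


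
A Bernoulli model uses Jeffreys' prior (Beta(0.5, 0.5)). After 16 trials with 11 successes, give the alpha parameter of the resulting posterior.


Posterior = Beta(prior_alpha + successes, prior_beta + failures)
= Beta(0.5 + 11, 0.5 + 5)
Posterior alpha = 0.5 + k = 0.5 + 11 = 11.5

11.5


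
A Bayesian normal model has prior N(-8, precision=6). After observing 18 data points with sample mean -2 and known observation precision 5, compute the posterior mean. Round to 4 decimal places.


Posterior mean = (prior_precision * prior_mean + n * data_precision * data_mean) / (prior_precision + n * data_precision)
Numerator = 6*-8 + 18*5*-2 = -228
Denominator = 6 + 18*5 = 96
Posterior mean = -2.375

-2.375


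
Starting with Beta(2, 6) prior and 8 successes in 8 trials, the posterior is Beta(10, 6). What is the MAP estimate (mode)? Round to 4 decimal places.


The mode of Beta(a, b) when a > 1 and b > 1 is (a-1)/(a+b-2)
= (10 - 1) / (10 + 6 - 2)
= 9 / 14
= 0.6429

0.6429


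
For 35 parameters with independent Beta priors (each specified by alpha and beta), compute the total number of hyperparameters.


A Beta prior has 2 hyperparameters per parameter.
Total = 35 * 2 = 70

70


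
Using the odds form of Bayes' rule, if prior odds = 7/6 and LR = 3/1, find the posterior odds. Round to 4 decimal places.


Bayes' rule in odds form: posterior odds = prior odds * LR
= (7 * 3) / (6 * 1)
= 21/6 = 3.5

3.5


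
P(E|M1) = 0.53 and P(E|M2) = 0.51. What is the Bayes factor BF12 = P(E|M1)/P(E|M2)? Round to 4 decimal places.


Bayes factor BF12 = P(E|M1) / P(E|M2)
= 0.53 / 0.51
= 1.0392

1.0392


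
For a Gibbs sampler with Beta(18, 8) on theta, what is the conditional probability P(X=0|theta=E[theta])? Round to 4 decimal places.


E[theta] = 18/(18+8) = 0.6923
P(X=0|theta) = 1 - theta = 0.3077

0.3077


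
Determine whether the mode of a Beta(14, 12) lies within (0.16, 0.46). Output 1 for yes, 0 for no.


First find the mode: (a-1)/(a+b-2) = 0.5417
Is 0.5417 in (0.16, 0.46)? 0

0


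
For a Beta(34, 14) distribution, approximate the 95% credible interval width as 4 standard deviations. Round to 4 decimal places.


Variance of Beta(a,b) = ab / ((a+b)^2 * (a+b+1))
= 34*14 / ((48)^2 * 49)
= 0.0042
SD = sqrt(0.0042) = 0.0649
Width = 4 * SD = 0.2597

0.2597


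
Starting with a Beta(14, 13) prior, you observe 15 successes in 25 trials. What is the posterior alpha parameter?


For a Beta-Binomial conjugate model:
Posterior alpha = prior alpha + number of successes
= 14 + 15 = 29

29


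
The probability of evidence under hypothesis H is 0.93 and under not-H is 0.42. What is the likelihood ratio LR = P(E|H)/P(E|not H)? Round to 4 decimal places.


LR = 0.93 / 0.42
= 2.2143

2.2143


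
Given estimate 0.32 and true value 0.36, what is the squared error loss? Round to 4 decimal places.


Squared error = (estimate - true)^2
Difference = -0.04
Loss = -0.04^2 = 0.0016

0.0016


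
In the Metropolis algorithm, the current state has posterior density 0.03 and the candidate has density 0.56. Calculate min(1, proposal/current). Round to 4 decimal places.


Ratio = 0.56/0.03 = 18.6667
Acceptance probability = min(1, 18.6667)
= 1.0

1.0


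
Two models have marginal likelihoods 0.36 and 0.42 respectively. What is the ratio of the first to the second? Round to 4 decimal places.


Evidence ratio = 0.36 / 0.42
= 0.8571

0.8571


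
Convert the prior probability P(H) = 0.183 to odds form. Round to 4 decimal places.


P(not H) = 1 - 0.183 = 0.817
Odds = 0.183 / 0.817 = 0.224

0.224


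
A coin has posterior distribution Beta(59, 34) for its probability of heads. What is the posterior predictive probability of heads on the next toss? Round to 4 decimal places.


Posterior predictive = E[theta] = alpha/(alpha+beta)
= 59/93
= 0.6344

0.6344


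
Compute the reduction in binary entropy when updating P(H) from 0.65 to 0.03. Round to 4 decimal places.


H_before = -p*log2(p) - (1-p)*log2(1-p) for p=0.65: 0.9341
H_after for p=0.03: 0.1944
Reduction = 0.9341 - 0.1944 = 0.7397

0.7397


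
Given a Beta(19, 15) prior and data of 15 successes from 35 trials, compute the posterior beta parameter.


Number of failures = 35 - 15 = 20
Posterior beta = 15 + 20 = 35

35


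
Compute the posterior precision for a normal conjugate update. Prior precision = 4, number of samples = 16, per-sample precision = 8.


tau_post = tau_0 + n * tau
= 4 + 16 * 8 = 132

132


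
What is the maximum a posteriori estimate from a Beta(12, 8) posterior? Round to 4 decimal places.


The MAP estimate equals the mode of the distribution.
Mode of Beta(a,b) = (a-1)/(a+b-2)
= 11/18
= 0.6111

0.6111


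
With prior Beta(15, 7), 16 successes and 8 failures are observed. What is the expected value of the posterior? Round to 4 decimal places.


Posterior = Beta(31, 15)
E[theta] = alpha/(alpha+beta)
= 31/46 = 0.6739

0.6739


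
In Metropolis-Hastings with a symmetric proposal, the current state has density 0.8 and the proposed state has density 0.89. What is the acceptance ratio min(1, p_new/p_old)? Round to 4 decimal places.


Ratio = p_new / p_old = 0.89 / 0.8 = 1.1125
Acceptance = min(1, 1.1125) = 1.0

1.0


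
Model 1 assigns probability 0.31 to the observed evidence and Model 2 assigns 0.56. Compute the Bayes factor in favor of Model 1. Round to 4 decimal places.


BF = P(data|M1) / P(data|M2)
= 0.31 / 0.56 = 0.5536

0.5536


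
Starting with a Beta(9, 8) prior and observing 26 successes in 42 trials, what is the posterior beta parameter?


Posterior beta = prior beta + failures
Failures = 42 - 26 = 16
beta_post = 8 + 16 = 24

24


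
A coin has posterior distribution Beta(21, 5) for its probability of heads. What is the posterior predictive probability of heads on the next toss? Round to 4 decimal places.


Posterior predictive = E[theta] = alpha/(alpha+beta)
= 21/26
= 0.8077

0.8077


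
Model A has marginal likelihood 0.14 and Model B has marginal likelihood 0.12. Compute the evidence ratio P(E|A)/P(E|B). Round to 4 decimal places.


Evidence ratio = P(E|A) / P(E|B)
= 0.14 / 0.12
= 1.1667

1.1667


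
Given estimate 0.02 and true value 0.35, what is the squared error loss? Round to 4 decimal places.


Squared error = (estimate - true)^2
Difference = -0.33
Loss = -0.33^2 = 0.1089

0.1089


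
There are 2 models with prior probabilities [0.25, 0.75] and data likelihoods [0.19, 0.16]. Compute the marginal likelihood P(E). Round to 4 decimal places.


P(E) = sum over models of P(M_i) * P(E|M_i)
= 0.25*0.19 + 0.75*0.16
= 0.1675

0.1675


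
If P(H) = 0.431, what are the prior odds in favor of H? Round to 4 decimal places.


Prior odds = P(H) / (1 - P(H))
= 0.431 / 0.569
= 0.7575

0.7575


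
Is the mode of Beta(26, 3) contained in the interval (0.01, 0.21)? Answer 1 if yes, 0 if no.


Mode = (a-1)/(a+b-2) = 25/27 = 0.9259
Interval: (0.01, 0.21)
Contains mode? 0

0


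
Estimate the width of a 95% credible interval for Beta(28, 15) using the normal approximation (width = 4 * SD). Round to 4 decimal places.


For Beta(a,b): Var = ab/((a+b)^2(a+b+1))
Var = 0.0052, SD = 0.0719
Approximate 95% CI width = 4 * 0.0719 = 0.2874

0.2874


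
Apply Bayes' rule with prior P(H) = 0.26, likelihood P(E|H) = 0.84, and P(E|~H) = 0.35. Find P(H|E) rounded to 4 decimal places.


Step 1: Compute marginal P(E) = P(E|H)P(H) + P(E|~H)P(~H)
= 0.84*0.26 + 0.35*0.74 = 0.4774
Step 2: P(H|E) = P(E|H)P(H)/P(E) = 0.2184/0.4774
= 0.4575

0.4575


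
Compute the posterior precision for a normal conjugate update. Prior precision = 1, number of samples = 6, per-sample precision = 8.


tau_post = tau_0 + n * tau
= 1 + 6 * 8 = 49

49


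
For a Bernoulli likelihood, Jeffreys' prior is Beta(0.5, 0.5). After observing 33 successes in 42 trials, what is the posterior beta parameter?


Jeffreys' prior for Bernoulli is Beta(0.5, 0.5).
Posterior is Beta(0.5 + k, 0.5 + n - k).
Posterior beta = 0.5 + (n - k) = 0.5 + 9 = 9.5

9.5


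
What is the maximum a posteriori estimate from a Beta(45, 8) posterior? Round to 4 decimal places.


The MAP estimate equals the mode of the distribution.
Mode of Beta(a,b) = (a-1)/(a+b-2)
= 44/51
= 0.8627

0.8627


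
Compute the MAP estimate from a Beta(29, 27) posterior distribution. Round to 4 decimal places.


MAP = mode of Beta distribution
= (alpha - 1)/(alpha + beta - 2)
= (29-1)/(29+27-2)
= 28/54 = 0.5185

0.5185


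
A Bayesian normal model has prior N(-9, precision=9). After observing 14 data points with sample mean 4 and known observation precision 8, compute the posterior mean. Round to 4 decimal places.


Posterior mean = (prior_precision * prior_mean + n * data_precision * data_mean) / (prior_precision + n * data_precision)
Numerator = 9*-9 + 14*8*4 = 367
Denominator = 9 + 14*8 = 121
Posterior mean = 3.0331

3.0331


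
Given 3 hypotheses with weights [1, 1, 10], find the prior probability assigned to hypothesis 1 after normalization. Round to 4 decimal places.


To normalize, divide each weight by the sum of all weights.
Sum = 12
Prior(H1) = 1/12 = 0.0833

0.0833


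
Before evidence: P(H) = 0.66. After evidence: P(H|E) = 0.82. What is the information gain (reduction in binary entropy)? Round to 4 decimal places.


Prior entropy = 0.9248
Posterior entropy = 0.6801
Information gain = 0.9248 - 0.6801 = 0.2447

0.2447


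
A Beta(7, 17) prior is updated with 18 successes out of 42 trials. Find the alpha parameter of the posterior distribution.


In the Beta-Binomial conjugate update:
alpha_post = alpha_prior + successes
= 7 + 18
= 25

25


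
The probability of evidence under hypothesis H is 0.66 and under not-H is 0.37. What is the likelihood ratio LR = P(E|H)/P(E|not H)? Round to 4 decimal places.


LR = 0.66 / 0.37
= 1.7838

1.7838


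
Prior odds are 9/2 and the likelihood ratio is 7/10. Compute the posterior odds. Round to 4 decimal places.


Posterior odds = prior odds * likelihood ratio
= (9/2) * (7/10)
= 63 / 20
= 3.15

3.15


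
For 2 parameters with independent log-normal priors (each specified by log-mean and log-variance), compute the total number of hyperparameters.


A log-normal prior has 2 hyperparameters per parameter.
Total = 2 * 2 = 4

4


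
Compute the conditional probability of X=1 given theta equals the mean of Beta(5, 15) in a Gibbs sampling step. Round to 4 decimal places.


Mean of Beta(5, 15) = 0.25
P(X=1 | theta=0.25) = 0.25

0.25


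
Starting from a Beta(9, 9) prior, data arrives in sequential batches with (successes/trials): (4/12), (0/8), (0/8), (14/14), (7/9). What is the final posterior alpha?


In sequential Bayesian updating, we sum all successes.
Total successes = 25
Final alpha = 9 + 25 = 34

34


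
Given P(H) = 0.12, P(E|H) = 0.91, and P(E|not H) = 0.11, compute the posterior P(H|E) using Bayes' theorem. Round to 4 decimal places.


By Bayes' theorem: P(H|E) = P(E|H)*P(H) / P(E)
P(E) = P(E|H)*P(H) + P(E|not H)*P(not H)
P(E) = 0.91*0.12 + 0.11*0.88 = 0.206
P(H|E) = 0.91*0.12 / 0.206 = 0.5301

0.5301


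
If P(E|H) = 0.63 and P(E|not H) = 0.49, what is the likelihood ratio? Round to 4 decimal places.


Likelihood ratio = P(E|H) / P(E|not H)
= 0.63 / 0.49
= 1.2857

1.2857


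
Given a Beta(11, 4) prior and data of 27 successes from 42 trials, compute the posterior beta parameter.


Number of failures = 42 - 27 = 15
Posterior beta = 4 + 15 = 19

19


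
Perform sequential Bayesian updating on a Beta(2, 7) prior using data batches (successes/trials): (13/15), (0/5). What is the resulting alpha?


Accumulate successes: 13
Posterior alpha = prior alpha + sum of successes
= 2 + 13 = 15

15


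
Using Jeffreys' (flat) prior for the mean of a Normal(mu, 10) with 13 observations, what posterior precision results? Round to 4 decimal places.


Flat prior means prior precision is 0.
Posterior precision = n / sigma^2 = 13/10 = 1.3

1.3


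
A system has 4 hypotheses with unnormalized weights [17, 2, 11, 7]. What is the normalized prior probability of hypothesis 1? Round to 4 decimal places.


The normalized prior is the weight divided by the total.
Total weight = 37
P(H1) = 17 / 37 = 0.4595

0.4595


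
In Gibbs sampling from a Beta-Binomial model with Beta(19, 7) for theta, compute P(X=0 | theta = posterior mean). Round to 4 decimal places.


Posterior mean = alpha/(alpha+beta) = 19/26 = 0.7308
P(X=0|theta=mean) = 1 - theta = 0.2692

0.2692


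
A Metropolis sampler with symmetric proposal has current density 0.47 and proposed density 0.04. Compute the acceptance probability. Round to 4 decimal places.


For symmetric proposals, acceptance = min(1, pi(x*)/pi(x))
= min(1, 0.04/0.47)
= min(1, 0.0851) = 0.0851

0.0851


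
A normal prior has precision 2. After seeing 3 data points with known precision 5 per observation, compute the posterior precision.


In the conjugate normal model, precisions add:
tau_posterior = tau_prior + n * tau_data
= 2 + 3*5 = 17

17


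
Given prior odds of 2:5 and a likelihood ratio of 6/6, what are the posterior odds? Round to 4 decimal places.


Posterior odds = prior odds * LR
Prior odds = 2/5 = 0.4
LR = 6/6 = 1.0
Posterior odds = 0.4 * 1.0 = 0.4

0.4


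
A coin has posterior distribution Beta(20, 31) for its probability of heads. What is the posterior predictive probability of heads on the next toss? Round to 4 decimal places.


Posterior predictive = E[theta] = alpha/(alpha+beta)
= 20/51
= 0.3922

0.3922


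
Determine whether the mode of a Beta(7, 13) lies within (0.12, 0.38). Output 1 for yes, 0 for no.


First find the mode: (a-1)/(a+b-2) = 0.3333
Is 0.3333 in (0.12, 0.38)? 1

1


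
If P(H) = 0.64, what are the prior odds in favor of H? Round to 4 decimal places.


Prior odds = P(H) / (1 - P(H))
= 0.64 / 0.36
= 1.7778

1.7778


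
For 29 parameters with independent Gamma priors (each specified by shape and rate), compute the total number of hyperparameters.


A Gamma prior has 2 hyperparameters per parameter.
Total = 29 * 2 = 58

58


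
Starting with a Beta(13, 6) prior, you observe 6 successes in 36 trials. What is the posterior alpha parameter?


For a Beta-Binomial conjugate model:
Posterior alpha = prior alpha + number of successes
= 13 + 6 = 19

19


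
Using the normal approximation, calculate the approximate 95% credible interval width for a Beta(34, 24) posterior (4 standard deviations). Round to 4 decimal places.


Var(Beta) = 34*24/(58^2 * 59) = 0.0041
SD = 0.0641
Width ~ 4*SD = 0.2565

0.2565


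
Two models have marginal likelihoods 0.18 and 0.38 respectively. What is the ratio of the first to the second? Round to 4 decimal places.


Evidence ratio = 0.18 / 0.38
= 0.4737

0.4737


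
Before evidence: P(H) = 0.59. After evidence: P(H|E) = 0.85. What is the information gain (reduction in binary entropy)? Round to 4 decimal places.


Prior entropy = 0.9765
Posterior entropy = 0.6098
Information gain = 0.9765 - 0.6098 = 0.3667

0.3667


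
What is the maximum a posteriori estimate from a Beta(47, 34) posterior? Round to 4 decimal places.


The MAP estimate equals the mode of the distribution.
Mode of Beta(a,b) = (a-1)/(a+b-2)
= 46/79
= 0.5823

0.5823


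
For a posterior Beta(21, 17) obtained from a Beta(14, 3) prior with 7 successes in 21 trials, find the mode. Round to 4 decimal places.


Mode = (alpha - 1) / (alpha + beta - 2)
= 20 / 36
= 0.5556

0.5556


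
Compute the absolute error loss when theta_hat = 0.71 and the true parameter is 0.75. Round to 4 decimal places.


L = |theta_hat - theta_true|
= |0.71 - 0.75| = 0.04

0.04


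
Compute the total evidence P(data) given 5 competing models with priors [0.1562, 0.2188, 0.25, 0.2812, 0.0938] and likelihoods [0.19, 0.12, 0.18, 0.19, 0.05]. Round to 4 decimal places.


Marginal likelihood = sum P(model_i) * P(data|model_i)
Model 1: 0.1562 * 0.19 = 0.0297
Model 2: 0.2188 * 0.12 = 0.0263
Model 3: 0.25 * 0.18 = 0.045
Model 4: 0.2812 * 0.19 = 0.0534
Model 5: 0.0938 * 0.05 = 0.0047
Total = 0.1591

0.1591


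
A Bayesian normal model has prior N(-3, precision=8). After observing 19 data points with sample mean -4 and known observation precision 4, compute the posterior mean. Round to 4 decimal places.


Posterior mean = (prior_precision * prior_mean + n * data_precision * data_mean) / (prior_precision + n * data_precision)
Numerator = 8*-3 + 19*4*-4 = -328
Denominator = 8 + 19*4 = 84
Posterior mean = -3.9048

-3.9048


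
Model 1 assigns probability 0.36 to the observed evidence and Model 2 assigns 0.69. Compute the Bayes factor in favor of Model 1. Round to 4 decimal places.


BF = P(data|M1) / P(data|M2)
= 0.36 / 0.69 = 0.5217

0.5217


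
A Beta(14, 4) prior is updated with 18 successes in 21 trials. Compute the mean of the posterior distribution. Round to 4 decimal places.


After update: Beta(32, 7)
Mean = 32 / (32 + 7) = 32 / 39
= 0.8205

0.8205


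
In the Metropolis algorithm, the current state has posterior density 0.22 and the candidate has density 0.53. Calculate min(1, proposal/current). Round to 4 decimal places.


Ratio = 0.53/0.22 = 2.4091
Acceptance probability = min(1, 2.4091)
= 1.0

1.0


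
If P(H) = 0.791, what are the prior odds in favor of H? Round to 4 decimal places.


Prior odds = P(H) / (1 - P(H))
= 0.791 / 0.209
= 3.7847

3.7847


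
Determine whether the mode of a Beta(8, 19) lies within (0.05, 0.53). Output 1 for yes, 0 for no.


First find the mode: (a-1)/(a+b-2) = 0.28
Is 0.28 in (0.05, 0.53)? 1

1


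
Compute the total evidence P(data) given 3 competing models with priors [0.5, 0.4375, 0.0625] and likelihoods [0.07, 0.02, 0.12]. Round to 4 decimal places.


Marginal likelihood = sum P(model_i) * P(data|model_i)
Model 1: 0.5 * 0.07 = 0.035
Model 2: 0.4375 * 0.02 = 0.0088
Model 3: 0.0625 * 0.12 = 0.0075
Total = 0.0513

0.0513


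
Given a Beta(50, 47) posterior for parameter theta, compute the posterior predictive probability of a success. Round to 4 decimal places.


For a Beta-Bernoulli model, the predictive probability is the mean:
P(success) = 50/(50+47) = 50/97 = 0.5155

0.5155


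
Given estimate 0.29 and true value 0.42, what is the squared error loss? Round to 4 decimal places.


Squared error = (estimate - true)^2
Difference = -0.13
Loss = -0.13^2 = 0.0169

0.0169


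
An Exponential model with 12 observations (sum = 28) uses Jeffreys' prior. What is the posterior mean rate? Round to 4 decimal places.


Posterior Gamma(12, 28)
E[lambda] = 12/28 = 0.4286

0.4286


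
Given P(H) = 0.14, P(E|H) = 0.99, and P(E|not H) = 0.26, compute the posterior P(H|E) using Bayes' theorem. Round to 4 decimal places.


By Bayes' theorem: P(H|E) = P(E|H)*P(H) / P(E)
P(E) = P(E|H)*P(H) + P(E|not H)*P(not H)
P(E) = 0.99*0.14 + 0.26*0.86 = 0.3622
P(H|E) = 0.99*0.14 / 0.3622 = 0.3827

0.3827


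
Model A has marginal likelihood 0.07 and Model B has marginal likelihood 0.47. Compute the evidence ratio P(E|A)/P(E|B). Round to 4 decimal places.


Evidence ratio = P(E|A) / P(E|B)
= 0.07 / 0.47
= 0.1489

0.1489


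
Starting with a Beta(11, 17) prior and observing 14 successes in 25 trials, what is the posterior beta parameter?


Posterior beta = prior beta + failures
Failures = 25 - 14 = 11
beta_post = 17 + 11 = 28

28


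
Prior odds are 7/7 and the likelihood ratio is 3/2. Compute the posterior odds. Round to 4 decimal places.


Posterior odds = prior odds * likelihood ratio
= (7/7) * (3/2)
= 21 / 14
= 1.5

1.5


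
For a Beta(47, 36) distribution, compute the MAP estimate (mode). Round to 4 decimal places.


MAP = mode = (a-1)/(a+b-2)
= (47-1)/(47+36-2)
= 46/81 = 0.5679

0.5679


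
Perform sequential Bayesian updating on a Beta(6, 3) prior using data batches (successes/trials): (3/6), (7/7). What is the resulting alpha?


Accumulate successes: 10
Posterior alpha = prior alpha + sum of successes
= 6 + 10 = 16

16


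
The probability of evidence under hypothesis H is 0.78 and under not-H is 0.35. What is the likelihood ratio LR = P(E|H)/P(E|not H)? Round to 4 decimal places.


LR = 0.78 / 0.35
= 2.2286

2.2286


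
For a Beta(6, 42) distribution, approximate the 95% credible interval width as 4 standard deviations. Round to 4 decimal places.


Variance of Beta(a,b) = ab / ((a+b)^2 * (a+b+1))
= 6*42 / ((48)^2 * 49)
= 0.0022
SD = sqrt(0.0022) = 0.0472
Width = 4 * SD = 0.189

0.189


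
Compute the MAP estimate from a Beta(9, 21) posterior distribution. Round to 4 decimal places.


MAP = mode of Beta distribution
= (alpha - 1)/(alpha + beta - 2)
= (9-1)/(9+21-2)
= 8/28 = 0.2857

0.2857


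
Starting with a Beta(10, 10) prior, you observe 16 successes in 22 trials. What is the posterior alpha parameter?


For a Beta-Binomial conjugate model:
Posterior alpha = prior alpha + number of successes
= 10 + 16 = 26

26


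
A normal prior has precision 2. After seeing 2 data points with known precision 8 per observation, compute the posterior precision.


In the conjugate normal model, precisions add:
tau_posterior = tau_prior + n * tau_data
= 2 + 2*8 = 18

18


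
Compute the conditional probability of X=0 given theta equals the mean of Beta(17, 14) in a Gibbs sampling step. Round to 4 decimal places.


Mean of Beta(17, 14) = 0.5484
P(X=0 | theta=0.5484) = 0.4516

0.4516


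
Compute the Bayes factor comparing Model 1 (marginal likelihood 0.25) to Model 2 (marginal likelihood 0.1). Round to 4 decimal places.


BF12 = marginal likelihood of M1 / marginal likelihood of M2
= 0.25/0.1
= 2.5

2.5


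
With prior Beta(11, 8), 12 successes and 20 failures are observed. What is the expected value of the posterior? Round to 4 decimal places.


Posterior = Beta(23, 28)
E[theta] = alpha/(alpha+beta)
= 23/51 = 0.451

0.451


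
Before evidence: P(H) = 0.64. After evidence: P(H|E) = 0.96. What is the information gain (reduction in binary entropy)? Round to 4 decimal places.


Prior entropy = 0.9427
Posterior entropy = 0.2423
Information gain = 0.9427 - 0.2423 = 0.7004

0.7004


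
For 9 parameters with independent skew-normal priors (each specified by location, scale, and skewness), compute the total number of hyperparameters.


A skew-normal prior has 3 hyperparameters per parameter.
Total = 9 * 3 = 27

27


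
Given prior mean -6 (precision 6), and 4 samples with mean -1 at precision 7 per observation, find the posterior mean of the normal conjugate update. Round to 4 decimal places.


The posterior mean is a precision-weighted average of prior and data.
Post. prec. = 6 + 28 = 34
Post. mean = (-36 + -28)/34 = -64/34 = -1.8824

-1.8824


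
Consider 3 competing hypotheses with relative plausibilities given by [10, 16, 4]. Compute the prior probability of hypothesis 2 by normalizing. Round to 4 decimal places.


Sum of weights = 10 + 16 + 4 = 30
Normalized prior for H2 = 16 / 30
= 0.5333

0.5333


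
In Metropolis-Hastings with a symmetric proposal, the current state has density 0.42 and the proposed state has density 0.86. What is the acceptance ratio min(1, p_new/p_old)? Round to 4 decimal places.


Ratio = p_new / p_old = 0.86 / 0.42 = 2.0476
Acceptance = min(1, 2.0476) = 1.0

1.0


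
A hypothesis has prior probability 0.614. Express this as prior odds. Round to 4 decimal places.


Odds = P(H) / P(not H) = 0.614 / 0.386
= 1.5907

1.5907


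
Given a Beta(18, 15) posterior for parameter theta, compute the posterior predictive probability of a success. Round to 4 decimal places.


For a Beta-Bernoulli model, the predictive probability is the mean:
P(success) = 18/(18+15) = 18/33 = 0.5455

0.5455


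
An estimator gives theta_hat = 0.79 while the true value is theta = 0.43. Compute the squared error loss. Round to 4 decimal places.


The squared error loss is (theta_hat - theta)^2
= (0.79 - 0.43)^2
= (0.36)^2 = 0.1296

0.1296


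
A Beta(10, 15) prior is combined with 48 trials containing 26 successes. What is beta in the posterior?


In conjugate updating:
beta_posterior = beta_prior + (n - k)
= 15 + (48 - 26)
= 15 + 22 = 37

37


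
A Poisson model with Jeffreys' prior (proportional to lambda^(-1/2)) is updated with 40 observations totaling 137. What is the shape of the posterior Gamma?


Posterior = Gamma(0.5 + S, n)
= Gamma(0.5 + 137, 40)
Posterior shape = 0.5 + S = 0.5 + 137 = 137.5

137.5


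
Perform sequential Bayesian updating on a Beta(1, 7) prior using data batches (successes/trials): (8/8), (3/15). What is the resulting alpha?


Accumulate successes: 11
Posterior alpha = prior alpha + sum of successes
= 1 + 11 = 12

12


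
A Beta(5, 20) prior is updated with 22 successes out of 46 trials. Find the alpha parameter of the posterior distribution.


In the Beta-Binomial conjugate update:
alpha_post = alpha_prior + successes
= 5 + 22
= 27

27


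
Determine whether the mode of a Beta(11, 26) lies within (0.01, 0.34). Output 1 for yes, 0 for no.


First find the mode: (a-1)/(a+b-2) = 0.2857
Is 0.2857 in (0.01, 0.34)? 1

1


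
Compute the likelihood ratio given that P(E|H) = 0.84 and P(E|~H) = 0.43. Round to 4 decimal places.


LR = P(E|H) / P(E|~H)
= 0.84 / 0.43 = 1.9535

1.9535


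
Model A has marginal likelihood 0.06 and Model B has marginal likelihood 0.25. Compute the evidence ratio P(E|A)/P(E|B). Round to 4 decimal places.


Evidence ratio = P(E|A) / P(E|B)
= 0.06 / 0.25
= 0.24

0.24


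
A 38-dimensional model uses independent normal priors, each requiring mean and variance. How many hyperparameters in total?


Per parameter: 2 (mean and variance).
Total = 38 * 2 = 76

76


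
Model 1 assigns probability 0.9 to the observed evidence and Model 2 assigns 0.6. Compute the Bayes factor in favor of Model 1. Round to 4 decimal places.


BF = P(data|M1) / P(data|M2)
= 0.9 / 0.6 = 1.5

1.5


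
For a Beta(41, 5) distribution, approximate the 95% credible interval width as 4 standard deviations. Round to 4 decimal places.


Variance of Beta(a,b) = ab / ((a+b)^2 * (a+b+1))
= 41*5 / ((46)^2 * 47)
= 0.0021
SD = sqrt(0.0021) = 0.0454
Width = 4 * SD = 0.1816

0.1816


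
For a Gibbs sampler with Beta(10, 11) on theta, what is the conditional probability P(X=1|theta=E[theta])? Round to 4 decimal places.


E[theta] = 10/(10+11) = 0.4762
P(X=1|theta) = theta = 0.4762

0.4762


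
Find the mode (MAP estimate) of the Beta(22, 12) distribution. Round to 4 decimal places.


For Beta(a,b) with a,b > 1:
Mode = (a-1)/(a+b-2) = (22-1)/(34-2)
= 21/32 = 0.6562

0.6562


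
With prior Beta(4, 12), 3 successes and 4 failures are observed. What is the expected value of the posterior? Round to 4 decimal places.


Posterior = Beta(7, 16)
E[theta] = alpha/(alpha+beta)
= 7/23 = 0.3043

0.3043


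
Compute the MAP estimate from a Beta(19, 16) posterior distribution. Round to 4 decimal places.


MAP = mode of Beta distribution
= (alpha - 1)/(alpha + beta - 2)
= (19-1)/(19+16-2)
= 18/33 = 0.5455

0.5455


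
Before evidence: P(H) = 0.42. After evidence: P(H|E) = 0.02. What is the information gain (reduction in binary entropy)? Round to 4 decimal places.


Prior entropy = 0.9815
Posterior entropy = 0.1414
Information gain = 0.9815 - 0.1414 = 0.84

0.84


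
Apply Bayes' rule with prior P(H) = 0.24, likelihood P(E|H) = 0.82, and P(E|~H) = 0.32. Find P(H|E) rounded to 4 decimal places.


Step 1: Compute marginal P(E) = P(E|H)P(H) + P(E|~H)P(~H)
= 0.82*0.24 + 0.32*0.76 = 0.44
Step 2: P(H|E) = P(E|H)P(H)/P(E) = 0.1968/0.44
= 0.4473

0.4473


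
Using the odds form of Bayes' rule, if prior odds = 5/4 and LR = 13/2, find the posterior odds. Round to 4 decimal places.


Bayes' rule in odds form: posterior odds = prior odds * LR
= (5 * 13) / (4 * 2)
= 65/8 = 8.125

8.125


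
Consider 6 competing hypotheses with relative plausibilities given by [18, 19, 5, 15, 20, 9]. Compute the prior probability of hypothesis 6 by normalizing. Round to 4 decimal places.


Sum of weights = 18 + 19 + 5 + 15 + 20 + 9 = 86
Normalized prior for H6 = 9 / 86
= 0.1047

0.1047


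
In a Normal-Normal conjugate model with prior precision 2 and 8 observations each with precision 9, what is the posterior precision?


Posterior precision = prior precision + n * observation precision
= 2 + 8 * 9
= 2 + 72 = 74

74


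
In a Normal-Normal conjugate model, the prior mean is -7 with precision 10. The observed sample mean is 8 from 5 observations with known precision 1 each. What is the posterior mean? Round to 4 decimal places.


Posterior precision = tau0 + n*tau = 10 + 5*1 = 15
Posterior mean = (tau0*mu0 + n*tau*xbar) / posterior_precision
= (10*-7 + 5*1*8) / 15
= -30 / 15 = -2.0

-2.0


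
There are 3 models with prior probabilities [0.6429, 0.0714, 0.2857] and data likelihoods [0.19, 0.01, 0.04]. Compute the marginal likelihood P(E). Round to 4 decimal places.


P(E) = sum over models of P(M_i) * P(E|M_i)
= 0.6429*0.19 + 0.0714*0.01 + 0.2857*0.04
= 0.1343

0.1343


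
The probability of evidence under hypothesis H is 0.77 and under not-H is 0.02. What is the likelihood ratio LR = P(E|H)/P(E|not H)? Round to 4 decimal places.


LR = 0.77 / 0.02
= 38.5

38.5


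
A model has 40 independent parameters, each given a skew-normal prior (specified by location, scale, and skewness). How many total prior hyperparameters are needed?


Each skew-normal prior needs 3 hyperparameters (location, scale, and skewness).
Total = 3 * 40 = 120

120


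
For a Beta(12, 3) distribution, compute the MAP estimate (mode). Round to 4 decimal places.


MAP = mode = (a-1)/(a+b-2)
= (12-1)/(12+3-2)
= 11/13 = 0.8462

0.8462


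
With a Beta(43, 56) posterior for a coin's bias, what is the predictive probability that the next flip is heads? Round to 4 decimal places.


The predictive probability equals the posterior mean.
P(next = heads) = alpha / (alpha + beta)
= 43 / 99 = 0.4343

0.4343


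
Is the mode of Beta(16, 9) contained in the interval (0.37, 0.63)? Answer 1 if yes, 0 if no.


Mode = (a-1)/(a+b-2) = 15/23 = 0.6522
Interval: (0.37, 0.63)
Contains mode? 0

0


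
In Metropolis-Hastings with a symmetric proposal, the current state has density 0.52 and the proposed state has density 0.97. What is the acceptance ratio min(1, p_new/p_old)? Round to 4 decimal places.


Ratio = p_new / p_old = 0.97 / 0.52 = 1.8654
Acceptance = min(1, 1.8654) = 1.0

1.0


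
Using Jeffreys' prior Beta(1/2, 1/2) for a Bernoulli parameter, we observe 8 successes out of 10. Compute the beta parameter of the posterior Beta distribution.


Conjugate update: Beta(0.5 + k, 0.5 + n - k).
k = 8, n - k = 2
Posterior beta = 0.5 + (n - k) = 0.5 + 2 = 2.5

2.5


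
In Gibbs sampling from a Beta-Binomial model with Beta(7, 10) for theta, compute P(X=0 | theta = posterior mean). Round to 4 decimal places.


Posterior mean = alpha/(alpha+beta) = 7/17 = 0.4118
P(X=0|theta=mean) = 1 - theta = 0.5882

0.5882


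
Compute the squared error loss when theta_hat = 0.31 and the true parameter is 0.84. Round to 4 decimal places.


L = (theta_hat - theta_true)^2
= (0.31 - 0.84)^2
= -0.53^2 = 0.2809

0.2809


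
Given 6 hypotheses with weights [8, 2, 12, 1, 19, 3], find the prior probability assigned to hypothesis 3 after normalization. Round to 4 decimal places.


To normalize, divide each weight by the sum of all weights.
Sum = 45
Prior(H3) = 12/45 = 0.2667

0.2667


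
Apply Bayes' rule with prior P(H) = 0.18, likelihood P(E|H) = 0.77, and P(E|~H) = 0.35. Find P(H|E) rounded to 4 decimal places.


Step 1: Compute marginal P(E) = P(E|H)P(H) + P(E|~H)P(~H)
= 0.77*0.18 + 0.35*0.82 = 0.4256
Step 2: P(H|E) = P(E|H)P(H)/P(E) = 0.1386/0.4256
= 0.3257

0.3257


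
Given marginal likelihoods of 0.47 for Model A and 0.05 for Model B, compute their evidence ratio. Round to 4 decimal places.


Ratio = ML(A) / ML(B) = 0.47/0.05
= 9.4

9.4


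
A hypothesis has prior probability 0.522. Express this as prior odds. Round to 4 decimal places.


Odds = P(H) / P(not H) = 0.522 / 0.478
= 1.0921

1.0921


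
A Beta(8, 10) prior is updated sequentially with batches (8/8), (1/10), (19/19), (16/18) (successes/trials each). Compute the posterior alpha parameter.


Sequential conjugate updating is equivalent to a single batch update.
Total successes across all batches = 44
alpha_posterior = alpha_prior + total_successes = 8 + 44
= 52

52


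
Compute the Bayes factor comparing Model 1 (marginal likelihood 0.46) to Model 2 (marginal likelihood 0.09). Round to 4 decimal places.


BF12 = marginal likelihood of M1 / marginal likelihood of M2
= 0.46/0.09
= 5.1111

5.1111


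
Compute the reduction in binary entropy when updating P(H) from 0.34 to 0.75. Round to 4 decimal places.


H_before = -p*log2(p) - (1-p)*log2(1-p) for p=0.34: 0.9248
H_after for p=0.75: 0.8113
Reduction = 0.9248 - 0.8113 = 0.1135

0.1135


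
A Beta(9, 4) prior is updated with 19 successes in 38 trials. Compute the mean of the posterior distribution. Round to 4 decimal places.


After update: Beta(28, 23)
Mean = 28 / (28 + 23) = 28 / 51
= 0.549

0.549


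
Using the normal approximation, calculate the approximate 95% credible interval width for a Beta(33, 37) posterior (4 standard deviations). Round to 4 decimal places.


Var(Beta) = 33*37/(70^2 * 71) = 0.0035
SD = 0.0592
Width ~ 4*SD = 0.237

0.237


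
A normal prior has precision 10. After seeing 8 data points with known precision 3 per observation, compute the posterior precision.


In the conjugate normal model, precisions add:
tau_posterior = tau_prior + n * tau_data
= 10 + 8*3 = 34

34


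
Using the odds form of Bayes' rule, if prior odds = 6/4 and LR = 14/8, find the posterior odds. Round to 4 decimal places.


Bayes' rule in odds form: posterior odds = prior odds * LR
= (6 * 14) / (4 * 8)
= 84/32 = 2.625

2.625


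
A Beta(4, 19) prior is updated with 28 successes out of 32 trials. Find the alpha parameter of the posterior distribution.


In the Beta-Binomial conjugate update:
alpha_post = alpha_prior + successes
= 4 + 28
= 32

32


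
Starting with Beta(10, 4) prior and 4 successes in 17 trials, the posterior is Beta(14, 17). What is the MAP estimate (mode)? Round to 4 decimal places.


The mode of Beta(a, b) when a > 1 and b > 1 is (a-1)/(a+b-2)
= (14 - 1) / (14 + 17 - 2)
= 13 / 29
= 0.4483

0.4483


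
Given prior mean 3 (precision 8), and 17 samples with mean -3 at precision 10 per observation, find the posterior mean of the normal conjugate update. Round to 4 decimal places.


The posterior mean is a precision-weighted average of prior and data.
Post. prec. = 8 + 170 = 178
Post. mean = (24 + -510)/178 = -486/178 = -2.7303

-2.7303


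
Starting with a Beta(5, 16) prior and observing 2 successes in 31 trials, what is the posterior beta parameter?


Posterior beta = prior beta + failures
Failures = 31 - 2 = 29
beta_post = 16 + 29 = 45

45


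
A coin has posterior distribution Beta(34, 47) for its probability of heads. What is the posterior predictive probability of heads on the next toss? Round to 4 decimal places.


Posterior predictive = E[theta] = alpha/(alpha+beta)
= 34/81
= 0.4198

0.4198


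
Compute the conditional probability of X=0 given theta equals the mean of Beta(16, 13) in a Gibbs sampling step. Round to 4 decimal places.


Mean of Beta(16, 13) = 0.5517
P(X=0 | theta=0.5517) = 0.4483

0.4483


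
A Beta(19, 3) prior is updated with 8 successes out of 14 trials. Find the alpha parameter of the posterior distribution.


In the Beta-Binomial conjugate update:
alpha_post = alpha_prior + successes
= 19 + 8
= 27

27


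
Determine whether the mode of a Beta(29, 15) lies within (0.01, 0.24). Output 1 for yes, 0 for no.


First find the mode: (a-1)/(a+b-2) = 0.6667
Is 0.6667 in (0.01, 0.24)? 0

0


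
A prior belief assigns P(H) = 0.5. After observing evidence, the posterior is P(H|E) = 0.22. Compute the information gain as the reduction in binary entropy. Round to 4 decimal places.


H(prior) = -0.5*log2(0.5) - 0.5*log2(0.5)
= 1.0
H(post) = -0.22*log2(0.22) - 0.78*log2(0.78)
= 0.7602
IG = 1.0 - 0.7602 = 0.2398

0.2398


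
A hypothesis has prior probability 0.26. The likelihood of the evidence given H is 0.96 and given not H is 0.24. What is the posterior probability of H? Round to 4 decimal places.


Using Bayes' theorem:
P(E) = 0.26 * 0.96 + 0.74 * 0.24
P(E) = 0.4272
P(H|E) = (0.26 * 0.96) / 0.4272 = 0.5843

0.5843


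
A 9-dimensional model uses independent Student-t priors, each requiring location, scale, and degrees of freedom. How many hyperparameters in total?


Per parameter: 3 (location, scale, and degrees of freedom).
Total = 9 * 3 = 27

27


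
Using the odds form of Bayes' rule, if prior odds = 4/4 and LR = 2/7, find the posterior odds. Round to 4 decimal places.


Bayes' rule in odds form: posterior odds = prior odds * LR
= (4 * 2) / (4 * 7)
= 8/28 = 0.2857

0.2857


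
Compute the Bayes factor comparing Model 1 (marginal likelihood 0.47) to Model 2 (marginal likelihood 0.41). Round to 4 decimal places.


BF12 = marginal likelihood of M1 / marginal likelihood of M2
= 0.47/0.41
= 1.1463

1.1463


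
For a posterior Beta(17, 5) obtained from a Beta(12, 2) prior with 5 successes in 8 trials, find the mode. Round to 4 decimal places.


Mode = (alpha - 1) / (alpha + beta - 2)
= 16 / 20
= 0.8

0.8


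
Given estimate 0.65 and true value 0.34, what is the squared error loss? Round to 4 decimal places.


Squared error = (estimate - true)^2
Difference = 0.31
Loss = 0.31^2 = 0.0961

0.0961


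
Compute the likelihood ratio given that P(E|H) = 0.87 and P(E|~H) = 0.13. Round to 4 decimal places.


LR = P(E|H) / P(E|~H)
= 0.87 / 0.13 = 6.6923

6.6923


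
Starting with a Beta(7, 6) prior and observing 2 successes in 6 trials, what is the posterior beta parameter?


Posterior beta = prior beta + failures
Failures = 6 - 2 = 4
beta_post = 6 + 4 = 10

10


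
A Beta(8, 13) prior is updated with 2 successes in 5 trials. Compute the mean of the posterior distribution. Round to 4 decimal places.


After update: Beta(10, 16)
Mean = 10 / (10 + 16) = 10 / 26
= 0.3846

0.3846


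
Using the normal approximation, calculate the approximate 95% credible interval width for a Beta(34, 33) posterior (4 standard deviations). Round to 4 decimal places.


Var(Beta) = 34*33/(67^2 * 68) = 0.0037
SD = 0.0606
Width ~ 4*SD = 0.2425

0.2425


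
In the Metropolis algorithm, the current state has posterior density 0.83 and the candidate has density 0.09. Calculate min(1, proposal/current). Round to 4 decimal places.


Ratio = 0.09/0.83 = 0.1084
Acceptance probability = min(1, 0.1084)
= 0.1084

0.1084


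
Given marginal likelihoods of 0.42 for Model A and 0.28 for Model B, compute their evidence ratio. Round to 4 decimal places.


Ratio = ML(A) / ML(B) = 0.42/0.28
= 1.5

1.5


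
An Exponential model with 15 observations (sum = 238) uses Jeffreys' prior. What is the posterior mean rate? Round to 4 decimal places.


Posterior Gamma(15, 238)
E[lambda] = 15/238 = 0.063

0.063
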